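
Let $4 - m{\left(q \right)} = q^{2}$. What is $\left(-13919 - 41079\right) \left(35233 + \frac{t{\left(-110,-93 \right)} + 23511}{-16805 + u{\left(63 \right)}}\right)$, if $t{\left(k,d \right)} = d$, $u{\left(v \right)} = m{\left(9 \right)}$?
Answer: $- \frac{16355857639912}{8441} \approx -1.9377 \cdot 10^{9}$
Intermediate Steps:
$m{\left(q \right)} = 4 - q^{2}$
$u{\left(v \right)} = -77$ ($u{\left(v \right)} = 4 - 9^{2} = 4 - 81 = -77$)
$\left(-13919 - 41079\right) \left(35233 + \frac{t{\left(-110,-93 \right)} + 23511}{-16805 + u{\left(63 \right)}}\right) = \left(-13919 - 41079\right) \left(35233 + \frac{-93 + 23511}{-16805 - 77}\right) = - 54998 \left(35233 + \frac{23418}{-16882}\right) = - 54998 \left(35233 + 23418 \left(- \frac{1}{16882}\right)\right) = - 54998 \left(35233 - \frac{11709}{8441}\right) = \left(-54998\right) \frac{297390044}{8441} = - \frac{16355857639912}{8441}$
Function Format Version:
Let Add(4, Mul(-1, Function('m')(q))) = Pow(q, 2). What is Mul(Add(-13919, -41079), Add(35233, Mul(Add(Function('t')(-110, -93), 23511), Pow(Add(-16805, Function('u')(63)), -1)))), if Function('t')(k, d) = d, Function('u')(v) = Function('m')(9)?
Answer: Rational(-16355857639912, 8441) ≈ -1.9377e+9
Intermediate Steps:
Function('m')(q) = Add(4, Mul(-1, Pow(q, 2)))
Function('u')(v) = -77 (Function('u')(v) = Add(4, Mul(-1, Pow(9, 2))) = Add(4, Mul(-1, 81)) = Add(4, -81) = -77)
Mul(Add(-13919, -41079), Add(35233, Mul(Add(Function('t')(-110, -93), 23511), Pow(Add(-16805, Function('u')(63)), -1)))) = Mul(Add(-13919, -41079), Add(35233, Mul(Add(-93, 23511), Pow(Add(-16805, -77), -1)))) = Mul(-54998, Add(35233, Mul(23418, Pow(-16882, -1)))) = Mul(-54998, Add(35233, Mul(23418, Rational(-1, 16882)))) = Mul(-54998, Add(35233, Rational(-11709, 8441))) = Mul(-54998, Rational(297390044, 8441)) = Rational(-16355857639912, 8441)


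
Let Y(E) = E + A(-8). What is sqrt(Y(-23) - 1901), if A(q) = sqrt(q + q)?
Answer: 2*sqrt(-481 + I) ≈ 0.045596 + 43.863*I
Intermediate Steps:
A(q) = sqrt(2)*sqrt(q) (A(q) = sqrt(2*q) = sqrt(2)*sqrt(q))
Y(E) = E + 4*I (Y(E) = E + sqrt(2)*sqrt(-8) = E + sqrt(2)*(2*I*sqrt(2)) = E + 4*I)
sqrt(Y(-23) - 1901) = sqrt((-23 + 4*I) - 1901) = sqrt(-1924 + 4*I)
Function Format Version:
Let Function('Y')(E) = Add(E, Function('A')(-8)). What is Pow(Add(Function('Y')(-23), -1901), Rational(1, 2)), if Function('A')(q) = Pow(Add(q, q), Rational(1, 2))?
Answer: Mul(2, Pow(Add(-481, I), Rational(1, 2))) ≈ Add(0.045596, Mul(43.863, I))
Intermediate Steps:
Function('A')(q) = Mul(Pow(2, Rational(1, 2)), Pow(q, Rational(1, 2))) (Function('A')(q) = Pow(Mul(2, q), Rational(1, 2)) = Mul(Pow(2, Rational(1, 2)), Pow(q, Rational(1, 2))))
Function('Y')(E) = Add(E, Mul(4, I)) (Function('Y')(E) = Add(E, Mul(Pow(2, Rational(1, 2)), Pow(-8, Rational(1, 2)))) = Add(E, Mul(Pow(2, Rational(1, 2)), Mul(2, I, Pow(2, Rational(1, 2))))) = Add(E, Mul(4, I)))
Pow(Add(Function('Y')(-23), -1901), Rational(1, 2)) = Pow(Add(Add(-23, Mul(4, I)), -1901), Rational(1, 2)) = Pow(Add(-1924, Mul(4, I)), Rational(1, 2))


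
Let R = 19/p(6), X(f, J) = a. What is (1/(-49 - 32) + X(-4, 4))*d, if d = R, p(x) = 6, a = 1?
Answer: 760/243 ≈ 3.1276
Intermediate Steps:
X(f, J) = 1
R = 19/6 ≈ 3.1667
d = 19/6 ≈ 3.1667
(1/(-49 - 32) + X(-4, 4))*d = (1/(-49 - 32) + 1)*(19/6) = (1/(-81) + 1)*(19/6) = (-1/81 + 1)*(19/6) = (80/81)*(19/6) = 760/243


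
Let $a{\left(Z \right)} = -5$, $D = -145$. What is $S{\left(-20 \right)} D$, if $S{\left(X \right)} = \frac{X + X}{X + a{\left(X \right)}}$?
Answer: $-232$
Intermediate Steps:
$S{\left(X \right)} = \frac{2 X}{-5 + X}$ ($S{\left(X \right)} = \frac{X + X}{X - 5} = \frac{2 X}{-5 + X}$)
$S{\left(-20 \right)} D = 2 \left(-20\right) \frac{1}{-5 - 20} \left(-145\right) = 2 \left(-20\right) \frac{1}{-25} \left(-145\right) = 2 \left(-20\right) \left(- \frac{1}{25}\right) \left(-145\right) = \frac{8}{5} \left(-145\right) = -232$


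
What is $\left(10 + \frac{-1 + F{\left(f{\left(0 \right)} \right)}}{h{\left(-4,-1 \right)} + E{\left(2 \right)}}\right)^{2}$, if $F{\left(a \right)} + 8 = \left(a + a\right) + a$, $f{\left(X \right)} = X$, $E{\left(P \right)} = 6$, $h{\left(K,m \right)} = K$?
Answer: $\frac{121}{4} \approx 30.25$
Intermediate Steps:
$F{\left(a \right)} = -8 + 3 a$ ($F{\left(a \right)} = -8 + \left(\left(a + a\right) + a\right) = -8 + \left(2 a + a\right) = -8 + 3 a$)
$\left(10 + \frac{-1 + F{\left(f{\left(0 \right)} \right)}}{h{\left(-4,-1 \right)} + E{\left(2 \right)}}\right)^{2} = \left(10 + \frac{-1 + \left(-8 + 3 \cdot 0\right)}{-4 + 6}\right)^{2} = \left(10 + \frac{-1 + \left(-8 + 0\right)}{2}\right)^{2} = \left(10 + \left(-1 - 8\right) \frac{1}{2}\right)^{2} = \left(10 - \frac{9}{2}\right)^{2} = \left(\frac{11}{2}\right)^{2} = \frac{121}{4}$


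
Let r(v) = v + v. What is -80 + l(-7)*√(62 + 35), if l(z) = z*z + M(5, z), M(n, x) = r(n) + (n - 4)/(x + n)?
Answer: -80 + 117*√97/2 ≈ 496.16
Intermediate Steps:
r(v) = 2*v
M(n, x) = 2*n + (-4 + n)/(n + x) (M(n, x) = 2*n + (n - 4)/(x + n) = 2*n + (-4 + n)/(n + x))
l(z) = z² + (51 + 10*z)/(5 + z) (l(z) = z*z + (-4 + 5 + 2*5² + 2*5*z)/(5 + z) = z² + (-4 + 5 + 2*25 + 10*z)/(5 + z) = z² + (-4 + 5 + 50 + 10*z)/(5 + z) = z² + (51 + 10*z)/(5 + z))
-80 + l(-7)*√(62 + 35) = -80 + ((51 + 10*(-7) + (-7)²*(5 - 7))/(5 - 7))*√(62 + 35) = -80 + ((51 - 70 + 49*(-2))/(-2))*√97 = -80 + (-(51 - 70 - 98)/2)*√97 = -80 + (-½*(-117))*√97 = -80 + 117*√97/2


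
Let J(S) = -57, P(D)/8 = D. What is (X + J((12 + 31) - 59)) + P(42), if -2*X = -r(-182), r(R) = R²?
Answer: 16841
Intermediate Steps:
P(D) = 8*D
X = 16562 (X = -(-1)*(-182)²/2 = -(-1)*33124/2 = -½*(-33124) = 16562)
(X + J((12 + 31) - 59)) + P(42) = (16562 - 57) + 8*42 = 16505 + 336 = 16841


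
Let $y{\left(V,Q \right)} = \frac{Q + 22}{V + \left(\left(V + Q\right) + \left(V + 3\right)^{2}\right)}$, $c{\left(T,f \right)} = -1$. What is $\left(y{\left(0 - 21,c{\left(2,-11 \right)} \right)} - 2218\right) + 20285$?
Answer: $\frac{5076848}{281} \approx 18067.0$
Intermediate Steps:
$y{\left(V,Q \right)} = \frac{22 + Q}{Q + \left(3 + V\right)^{2} + 2 V}$ ($y{\left(V,Q \right)} = \frac{22 + Q}{V + \left(\left(Q + V\right) + \left(3 + V\right)^{2}\right)} = \frac{22 + Q}{V + \left(Q + V + \left(3 + V\right)^{2}\right)} = \frac{22 + Q}{Q + \left(3 + V\right)^{2} + 2 V}$)
$\left(y{\left(0 - 21,c{\left(2,-11 \right)} \right)} - 2218\right) + 20285 = \left(\frac{22 - 1}{-1 + \left(3 + \left(0 - 21\right)\right)^{2} + 2 \left(0 - 21\right)} - 2218\right) + 20285 = \left(\frac{1}{-1 + \left(3 + \left(0 - 21\right)\right)^{2} + 2 \left(0 - 21\right)} 21 - 2218\right) + 20285 = \left(\frac{1}{-1 + \left(3 - 21\right)^{2} + 2 \left(-21\right)} 21 - 2218\right) + 20285 = \left(\frac{1}{-1 + \left(-18\right)^{2} - 42} \cdot 21 - 2218\right) + 20285 = \left(\frac{1}{-1 + 324 - 42} \cdot 21 - 2218\right) + 20285 = \left(\frac{1}{281} \cdot 21 - 2218\right) + 20285 = \left(\frac{21}{281} - 2218\right) + 20285 = - \frac{623237}{281} + 20285 = \frac{5076848}{281}$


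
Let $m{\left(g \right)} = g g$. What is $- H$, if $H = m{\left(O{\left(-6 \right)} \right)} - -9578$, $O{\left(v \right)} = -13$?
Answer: $-9747$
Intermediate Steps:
$m{\left(g \right)} = g^{2}$
$H = 9747$ ($H = \left(-13\right)^{2} - -9578 = 169 + 9578 = 9747$)
$- H = \left(-1\right) 9747 = -9747$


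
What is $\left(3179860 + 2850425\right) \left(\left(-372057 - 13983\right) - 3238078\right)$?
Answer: $-21854464413630$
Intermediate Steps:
$\left(3179860 + 2850425\right) \left(\left(-372057 - 13983\right) - 3238078\right) = 6030285 \left(-386040 - 3238078\right) = 6030285 \left(-3624118\right) = -21854464413630$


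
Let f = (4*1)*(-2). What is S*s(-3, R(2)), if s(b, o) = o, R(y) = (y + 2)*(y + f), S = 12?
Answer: -288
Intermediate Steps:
f = -8 (f = 4*(-2) = -8)
R(y) = (-8 + y)*(2 + y) (R(y) = (y + 2)*(y - 8) = (2 + y)*(-8 + y) = (-8 + y)*(2 + y))
S*s(-3, R(2)) = 12*(-16 + 2**2 - 6*2) = 12*(-16 + 4 - 12) = 12*(-24) = -288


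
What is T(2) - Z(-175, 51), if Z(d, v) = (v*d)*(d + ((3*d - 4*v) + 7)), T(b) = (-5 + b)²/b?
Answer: -16011441/2 ≈ -8.0057e+6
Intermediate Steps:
T(b) = (-5 + b)²/b
Z(d, v) = d*v*(7 - 4*v + 4*d) (Z(d, v) = (d*v)*(d + ((-4*v + 3*d) + 7)) = (d*v)*(d + (7 - 4*v + 3*d)) = (d*v)*(7 - 4*v + 4*d) = d*v*(7 - 4*v + 4*d))
T(2) - Z(-175, 51) = (-5 + 2)²/2 - (-175)*51*(7 - 4*51 + 4*(-175)) = (½)*(-3)² - (-175)*51*(7 - 204 - 700) = (½)*9 - (-175)*51*(-897) = 9/2 - 1*8005725 = 9/2 - 8005725 = -16011441/2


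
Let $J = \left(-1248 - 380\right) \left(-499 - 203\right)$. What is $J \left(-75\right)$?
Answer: $-85714200$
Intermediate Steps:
$J = 1142856$ ($J = \left(-1628\right) \left(-702\right) = 1142856$)
$J \left(-75\right) = 1142856 \left(-75\right) = -85714200$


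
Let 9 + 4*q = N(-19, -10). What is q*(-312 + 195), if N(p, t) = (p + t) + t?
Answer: 1404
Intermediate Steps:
N(p, t) = p + 2*t
q = -12 (q = -9/4 + (-19 + 2*(-10))/4 = -9/4 + (-19 - 20)/4 = -9/4 + (¼)*(-39) = -9/4 - 39/4 = -12)
q*(-312 + 195) = -12*(-312 + 195) = -12*(-117) = 1404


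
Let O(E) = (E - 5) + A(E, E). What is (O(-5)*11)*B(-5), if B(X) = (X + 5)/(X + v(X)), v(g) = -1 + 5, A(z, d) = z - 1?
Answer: 0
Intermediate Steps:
A(z, d) = -1 + z
v(g) = 4
B(X) = (5 + X)/(4 + X) (B(X) = (X + 5)/(X + 4) = (5 + X)/(4 + X))
O(E) = -6 + 2*E (O(E) = (E - 5) + (-1 + E) = (-5 + E) + (-1 + E) = -6 + 2*E)
(O(-5)*11)*B(-5) = ((-6 + 2*(-5))*11)*((5 - 5)/(4 - 5)) = ((-6 - 10)*11)*(0/(-1)) = (-16*11)*(-1*0) = -176*0 = 0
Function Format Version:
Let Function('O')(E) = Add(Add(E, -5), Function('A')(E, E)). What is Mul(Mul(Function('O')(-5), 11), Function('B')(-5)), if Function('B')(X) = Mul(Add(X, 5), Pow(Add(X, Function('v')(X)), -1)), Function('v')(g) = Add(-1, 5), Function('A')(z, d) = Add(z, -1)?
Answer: 0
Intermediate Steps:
Function('A')(z, d) = Add(-1, z)
Function('v')(g) = 4
Function('B')(X) = Mul(Pow(Add(4, X), -1), Add(5, X)) (Function('B')(X) = Mul(Add(X, 5), Pow(Add(X, 4), -1)) = Mul(Add(5, X), Pow(Add(4, X), -1)) = Mul(Pow(Add(4, X), -1), Add(5, X)))
Function('O')(E) = Add(-6, Mul(2, E)) (Function('O')(E) = Add(Add(E, -5), Add(-1, E)) = Add(Add(-5, E), Add(-1, E)) = Add(-6, Mul(2, E)))
Mul(Mul(Function('O')(-5), 11), Function('B')(-5)) = Mul(Mul(Add(-6, Mul(2, -5)), 11), Mul(Pow(Add(4, -5), -1), Add(5, -5))) = Mul(Mul(Add(-6, -10), 11), Mul(Pow(-1, -1), 0)) = Mul(Mul(-16, 11), Mul(-1, 0)) = Mul(-176, 0) = 0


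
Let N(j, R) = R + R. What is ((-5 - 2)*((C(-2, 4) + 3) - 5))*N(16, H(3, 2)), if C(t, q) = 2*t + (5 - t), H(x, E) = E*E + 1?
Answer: -70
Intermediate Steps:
H(x, E) = 1 + E**2 (H(x, E) = E**2 + 1 = 1 + E**2)
C(t, q) = 5 + t
N(j, R) = 2*R
((-5 - 2)*((C(-2, 4) + 3) - 5))*N(16, H(3, 2)) = ((-5 - 2)*(((5 - 2) + 3) - 5))*(2*(1 + 2**2)) = (-7*((3 + 3) - 5))*(2*(1 + 4)) = (-7*(6 - 5))*(2*5) = -7*1*10 = -7*10 = -70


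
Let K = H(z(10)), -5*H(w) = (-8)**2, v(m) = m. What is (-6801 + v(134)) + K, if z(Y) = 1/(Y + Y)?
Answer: -33399/5 ≈ -6679.8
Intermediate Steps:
z(Y) = 1/(2*Y)
H(w) = -64/5 (H(w) = -1/5*(-8)**2 = -1/5*64 = -64/5)
K = -64/5 ≈ -12.800
(-6801 + v(134)) + K = (-6801 + 134) - 64/5 = -6667 - 64/5 = -33399/5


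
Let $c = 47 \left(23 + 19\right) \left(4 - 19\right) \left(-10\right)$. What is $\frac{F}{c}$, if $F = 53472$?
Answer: $\frac{4456}{24675} \approx 0.18059$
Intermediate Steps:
$c = 296100$ ($c = 47 \cdot 42 \left(-15\right) \left(-10\right) = 47 \left(-630\right) \left(-10\right) = \left(-29610\right) \left(-10\right) = 296100$)
$\frac{F}{c} = \frac{53472}{296100} = 53472 \cdot \frac{1}{296100} = \frac{4456}{24675}$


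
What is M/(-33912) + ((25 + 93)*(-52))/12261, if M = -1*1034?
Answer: -32567693/69299172 ≈ -0.46996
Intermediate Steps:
M = -1034
M/(-33912) + ((25 + 93)*(-52))/12261 = -1034/(-33912) + ((25 + 93)*(-52))/12261 = -1034*(-1/33912) + (118*(-52))*(1/12261) = 517/16956 - 6136*1/12261 = 517/16956 - 6136/12261 = -32567693/69299172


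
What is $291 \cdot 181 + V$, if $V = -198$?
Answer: $52473$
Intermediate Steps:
$291 \cdot 181 + V = 291 \cdot 181 - 198 = 52671 - 198 = 52473$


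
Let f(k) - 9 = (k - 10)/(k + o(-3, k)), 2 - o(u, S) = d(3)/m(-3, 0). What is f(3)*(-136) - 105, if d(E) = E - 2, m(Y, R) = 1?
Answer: -1091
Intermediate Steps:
d(E) = -2 + E
o(u, S) = 1 (o(u, S) = 2 - (-2 + 3)/1 = 2 - 1 = 1)
f(k) = 9 + (-10 + k)/(1 + k) (f(k) = 9 + (k - 10)/(k + 1) = 9 + (-10 + k)/(1 + k))
f(3)*(-136) - 105 = ((-1 + 10*3)/(1 + 3))*(-136) - 105 = ((-1 + 30)/4)*(-136) - 105 = ((1/4)*29)*(-136) - 105 = (29/4)*(-136) - 105 = -986 - 105 = -1091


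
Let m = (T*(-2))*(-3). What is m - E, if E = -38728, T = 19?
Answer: 38842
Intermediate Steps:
m = 114 (m = (19*(-2))*(-3) = -38*(-3) = 114)
m - E = 114 - 1*(-38728) = 114 + 38728 = 38842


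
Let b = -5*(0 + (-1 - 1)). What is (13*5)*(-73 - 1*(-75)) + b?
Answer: 140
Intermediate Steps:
b = 10 (b = -5*(0 - 2) = -5*(-2) = 10)
(13*5)*(-73 - 1*(-75)) + b = (13*5)*(-73 - 1*(-75)) + 10 = 65*(-73 + 75) + 10 = 65*2 + 10 = 130 + 10 = 140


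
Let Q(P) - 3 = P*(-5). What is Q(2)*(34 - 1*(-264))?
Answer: -2086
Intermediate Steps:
Q(P) = 3 - 5*P (Q(P) = 3 + P*(-5) = 3 - 5*P)
Q(2)*(34 - 1*(-264)) = (3 - 5*2)*(34 - 1*(-264)) = (3 - 10)*(34 + 264) = -7*298 = -2086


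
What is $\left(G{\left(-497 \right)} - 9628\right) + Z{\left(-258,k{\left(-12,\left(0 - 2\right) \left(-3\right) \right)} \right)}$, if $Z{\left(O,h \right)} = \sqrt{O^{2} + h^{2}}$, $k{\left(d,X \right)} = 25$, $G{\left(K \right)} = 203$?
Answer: $-9425 + \sqrt{67189} \approx -9165.8$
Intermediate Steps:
$\left(G{\left(-497 \right)} - 9628\right) + Z{\left(-258,k{\left(-12,\left(0 - 2\right) \left(-3\right) \right)} \right)} = \left(203 - 9628\right) + \sqrt{\left(-258\right)^{2} + 25^{2}} = -9425 + \sqrt{66564 + 625} = -9425 + \sqrt{67189}$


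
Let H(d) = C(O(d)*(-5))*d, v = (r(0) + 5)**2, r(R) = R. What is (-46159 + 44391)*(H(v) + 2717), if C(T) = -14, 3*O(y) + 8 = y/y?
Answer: -4184856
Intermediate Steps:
O(y) = -7/3 (O(y) = -8/3 + (y/y)/3 = -8/3 + (1/3)*1 = -8/3 + 1/3 = -7/3)
v = 25 (v = (0 + 5)**2 = 5**2 = 25)
H(d) = -14*d
(-46159 + 44391)*(H(v) + 2717) = (-46159 + 44391)*(-14*25 + 2717) = -1768*(-350 + 2717) = -1768*2367 = -4184856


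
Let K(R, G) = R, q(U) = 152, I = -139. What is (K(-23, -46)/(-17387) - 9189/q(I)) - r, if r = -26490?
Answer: 69848642113/2642824 ≈ 26430.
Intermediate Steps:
(K(-23, -46)/(-17387) - 9189/q(I)) - r = (-23/(-17387) - 9189/152) - 1*(-26490) = (-23*(-1/17387) - 9189*1/152) + 26490 = (23/17387 - 9189/152) + 26490 = -159765647/2642824 + 26490 = 69848642113/2642824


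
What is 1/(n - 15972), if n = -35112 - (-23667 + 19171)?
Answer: -1/46588 ≈ -2.1465e-5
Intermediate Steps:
n = -30616 (n = -35112 - 1*(-4496) = -35112 + 4496 = -30616)
1/(n - 15972) = 1/(-30616 - 15972) = 1/(-46588) = -1/46588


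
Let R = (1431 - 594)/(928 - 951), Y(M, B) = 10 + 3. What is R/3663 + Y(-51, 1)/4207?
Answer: -269558/39381727 ≈ -0.0068447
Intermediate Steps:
Y(M, B) = 13
R = -837/23 (R = 837/(-23) = 837*(-1/23) = -837/23 ≈ -36.391)
R/3663 + Y(-51, 1)/4207 = -837/23/3663 + 13/4207 = -837/23*1/3663 + 13*(1/4207) = -93/9361 + 13/4207 = -269558/39381727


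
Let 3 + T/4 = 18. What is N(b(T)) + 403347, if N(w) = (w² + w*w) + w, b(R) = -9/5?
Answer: 10083792/25 ≈ 4.0335e+5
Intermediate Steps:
T = 60 (T = -12 + 4*18 = -12 + 72 = 60)
b(R) = -9/5 (b(R) = -9*⅕ = -9/5)
N(w) = w + 2*w² (N(w) = (w² + w²) + w = 2*w² + w = w + 2*w²)
N(b(T)) + 403347 = -9*(1 + 2*(-9/5))/5 + 403347 = -9*(1 - 18/5)/5 + 403347 = -9/5*(-13/5) + 403347 = 117/25 + 403347 = 10083792/25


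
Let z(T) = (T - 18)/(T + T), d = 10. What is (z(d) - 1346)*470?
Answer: -632808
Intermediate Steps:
z(T) = (-18 + T)/(2*T) (z(T) = (-18 + T)/((2*T)) = (-18 + T)*(1/(2*T)) = (-18 + T)/(2*T))
(z(d) - 1346)*470 = ((½)*(-18 + 10)/10 - 1346)*470 = ((½)*(⅒)*(-8) - 1346)*470 = (-⅖ - 1346)*470 = -6732/5*470 = -632808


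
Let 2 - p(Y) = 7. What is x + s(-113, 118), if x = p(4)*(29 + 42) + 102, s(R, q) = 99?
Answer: -154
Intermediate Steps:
p(Y) = -5 (p(Y) = 2 - 1*7 = 2 - 7 = -5)
x = -253 (x = -5*(29 + 42) + 102 = -5*71 + 102 = -355 + 102 = -253)
x + s(-113, 118) = -253 + 99 = -154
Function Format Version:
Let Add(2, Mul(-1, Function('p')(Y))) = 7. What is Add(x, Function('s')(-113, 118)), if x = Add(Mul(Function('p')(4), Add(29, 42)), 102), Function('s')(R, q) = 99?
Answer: -154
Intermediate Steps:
Function('p')(Y) = -5 (Function('p')(Y) = Add(2, Mul(-1, 7)) = Add(2, -7) = -5)
x = -253 (x = Add(Mul(-5, Add(29, 42)), 102) = Add(Mul(-5, 71), 102) = Add(-355, 102) = -253)
Add(x, Function('s')(-113, 118)) = Add(-253, 99) = -154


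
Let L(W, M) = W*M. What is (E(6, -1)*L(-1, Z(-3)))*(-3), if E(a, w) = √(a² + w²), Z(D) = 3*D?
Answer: -27*√37 ≈ -164.23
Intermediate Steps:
L(W, M) = M*W
(E(6, -1)*L(-1, Z(-3)))*(-3) = (√(6² + (-1)²)*((3*(-3))*(-1)))*(-3) = (√(36 + 1)*(-9*(-1)))*(-3) = (√37*9)*(-3) = (9*√37)*(-3) = -27*√37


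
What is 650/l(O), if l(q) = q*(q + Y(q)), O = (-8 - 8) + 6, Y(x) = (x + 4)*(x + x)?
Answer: -13/22 ≈ -0.59091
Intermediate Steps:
Y(x) = 2*x*(4 + x) (Y(x) = (4 + x)*(2*x) = 2*x*(4 + x))
O = -10 (O = -16 + 6 = -10)
l(q) = q*(q + 2*q*(4 + q))
650/l(O) = 650/(((-10)²*(9 + 2*(-10)))) = 650/((100*(9 - 20))) = 650/((100*(-11))) = 650/(-1100) = 650*(-1/1100) = -13/22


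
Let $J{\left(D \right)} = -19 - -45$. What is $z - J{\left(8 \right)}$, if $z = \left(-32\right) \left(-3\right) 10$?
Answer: $934$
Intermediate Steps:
$J{\left(D \right)} = 26$ ($J{\left(D \right)} = -19 + 45 = 26$)
$z = 960$ ($z = 96 \cdot 10 = 960$)
$z - J{\left(8 \right)} = 960 - 26 = 934$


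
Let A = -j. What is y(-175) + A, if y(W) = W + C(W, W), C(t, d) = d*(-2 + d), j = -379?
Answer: 31179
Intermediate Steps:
y(W) = W + W*(-2 + W)
A = 379 (A = -1*(-379) = 379)
y(-175) + A = -175*(-1 - 175) + 379 = -175*(-176) + 379 = 30800 + 379 = 31179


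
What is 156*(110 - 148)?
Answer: -5928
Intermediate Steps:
156*(110 - 148) = 156*(-38) = -5928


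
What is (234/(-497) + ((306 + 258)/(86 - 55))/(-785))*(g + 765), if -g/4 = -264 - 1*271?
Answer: -495899934/345557 ≈ -1435.1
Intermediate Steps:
g = 2140 (g = -4*(-264 - 1*271) = -4*(-264 - 271) = -4*(-535) = 2140)
(234/(-497) + ((306 + 258)/(86 - 55))/(-785))*(g + 765) = (234/(-497) + ((306 + 258)/(86 - 55))/(-785))*(2140 + 765) = (234*(-1/497) + (564/31)*(-1/785))*2905 = (-234/497 + (564*(1/31))*(-1/785))*2905 = (-234/497 + (564/31)*(-1/785))*2905 = (-234/497 - 564/24335)*2905 = -5974698/12094495*2905 = -495899934/345557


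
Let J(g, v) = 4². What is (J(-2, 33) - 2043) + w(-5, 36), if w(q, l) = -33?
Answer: -2060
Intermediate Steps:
J(g, v) = 16
(J(-2, 33) - 2043) + w(-5, 36) = (16 - 2043) - 33 = -2027 - 33 = -2060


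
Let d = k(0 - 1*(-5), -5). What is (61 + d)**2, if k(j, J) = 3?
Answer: 4096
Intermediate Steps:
d = 3
(61 + d)**2 = (61 + 3)**2 = 64**2 = 4096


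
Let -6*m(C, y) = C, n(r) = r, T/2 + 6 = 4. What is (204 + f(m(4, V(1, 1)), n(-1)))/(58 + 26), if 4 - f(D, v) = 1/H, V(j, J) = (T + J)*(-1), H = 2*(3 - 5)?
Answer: 119/48 ≈ 2.4792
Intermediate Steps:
T = -4 (T = -12 + 2*4 = -12 + 8 = -4)
H = -4 (H = 2*(-2) = -4)
V(j, J) = 4 - J (V(j, J) = (-4 + J)*(-1) = 4 - J)
m(C, y) = -C/6
f(D, v) = 17/4 (f(D, v) = 4 - 1/(-4) = 4 - 1*(-¼) = 4 + ¼ = 17/4)
(204 + f(m(4, V(1, 1)), n(-1)))/(58 + 26) = (204 + 17/4)/(58 + 26) = (833/4)/84 = (833/4)*(1/84) = 119/48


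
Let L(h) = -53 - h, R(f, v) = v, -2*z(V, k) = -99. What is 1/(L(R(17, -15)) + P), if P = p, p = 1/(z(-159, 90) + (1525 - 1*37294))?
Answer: -71439/2714684 ≈ -0.026316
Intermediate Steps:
z(V, k) = 99/2 (z(V, k) = -½*(-99) = 99/2)
p = -2/71439 (p = 1/(99/2 + (1525 - 1*37294)) = 1/(99/2 + (1525 - 37294)) = 1/(99/2 - 35769) = 1/(-71439/2) = -2/71439 ≈ -2.7996e-5)
P = -2/71439 ≈ -2.7996e-5
1/(L(R(17, -15)) + P) = 1/((-53 - 1*(-15)) - 2/71439) = 1/((-53 + 15) - 2/71439) = 1/(-38 - 2/71439) = 1/(-2714684/71439) = -71439/2714684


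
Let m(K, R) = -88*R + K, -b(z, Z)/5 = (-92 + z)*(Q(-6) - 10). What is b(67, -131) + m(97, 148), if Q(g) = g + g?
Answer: -15677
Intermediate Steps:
Q(g) = 2*g
b(z, Z) = -10120 + 110*z (b(z, Z) = -5*(-92 + z)*(2*(-6) - 10) = -5*(-92 + z)*(-12 - 10) = -5*(-92 + z)*(-22) = -5*(2024 - 22*z) = -10120 + 110*z)
m(K, R) = K - 88*R
b(67, -131) + m(97, 148) = (-10120 + 110*67) + (97 - 88*148) = (-10120 + 7370) + (97 - 13024) = -2750 - 12927 = -15677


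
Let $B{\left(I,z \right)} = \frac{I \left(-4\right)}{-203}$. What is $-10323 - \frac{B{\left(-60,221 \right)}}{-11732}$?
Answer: $- \frac{6146303937}{595399} \approx -10323.0$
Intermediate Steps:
$B{\left(I,z \right)} = \frac{4 I}{203}$ ($B{\left(I,z \right)} = - 4 I \left(- \frac{1}{203}\right) = \frac{4 I}{203}$)
$-10323 - \frac{B{\left(-60,221 \right)}}{-11732} = -10323 - \frac{\frac{4}{203} \left(-60\right)}{-11732} = -10323 - \left(- \frac{240}{203}\right) \left(- \frac{1}{11732}\right) = -10323 - \frac{60}{595399} = - \frac{6146303937}{595399}$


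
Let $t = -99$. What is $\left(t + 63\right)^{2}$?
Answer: $1296$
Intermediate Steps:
$\left(t + 63\right)^{2} = \left(-99 + 63\right)^{2} = \left(-36\right)^{2} = 1296$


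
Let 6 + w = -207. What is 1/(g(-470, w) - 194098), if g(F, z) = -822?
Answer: -1/194920 ≈ -5.1303e-6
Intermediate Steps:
w = -213 (w = -6 - 207 = -213)
1/(g(-470, w) - 194098) = 1/(-822 - 194098) = 1/(-194920) = -1/194920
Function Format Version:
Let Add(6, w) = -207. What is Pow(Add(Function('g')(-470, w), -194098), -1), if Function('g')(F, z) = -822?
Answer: Rational(-1, 194920) ≈ -5.1303e-6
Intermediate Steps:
w = -213 (w = Add(-6, -207) = -213)
Pow(Add(Function('g')(-470, w), -194098), -1) = Pow(Add(-822, -194098), -1) = Pow(-194920, -1) = Rational(-1, 194920)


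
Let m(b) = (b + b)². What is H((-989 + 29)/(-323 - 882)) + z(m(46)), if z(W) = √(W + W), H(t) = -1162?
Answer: -1162 + 92*√2 ≈ -1031.9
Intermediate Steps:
m(b) = 4*b² (m(b) = (2*b)² = 4*b²)
z(W) = √2*√W (z(W) = √(2*W) = √2*√W)
H((-989 + 29)/(-323 - 882)) + z(m(46)) = -1162 + √2*√(4*46²) = -1162 + √2*√(4*2116) = -1162 + √2*√8464 = -1162 + √2*92 = -1162 + 92*√2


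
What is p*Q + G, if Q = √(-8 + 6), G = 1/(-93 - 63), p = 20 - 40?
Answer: -1/156 - 20*I*√2 ≈ -0.0064103 - 28.284*I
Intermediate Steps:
p = -20
G = -1/156 (G = 1/(-156) = -1/156 ≈ -0.0064103)
Q = I*√2 (Q = √(-2) = I*√2 ≈ 1.4142*I)
p*Q + G = -20*I*√2 - 1/156 = -1/156 - 20*I*√2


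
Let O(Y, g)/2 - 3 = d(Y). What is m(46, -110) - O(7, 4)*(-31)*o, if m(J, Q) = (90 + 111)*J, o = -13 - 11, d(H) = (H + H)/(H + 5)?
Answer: 3046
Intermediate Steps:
d(H) = 2*H/(5 + H) (d(H) = (2*H)/(5 + H) = 2*H/(5 + H))
O(Y, g) = 6 + 4*Y/(5 + Y) (O(Y, g) = 6 + 2*(2*Y/(5 + Y)) = 6 + 4*Y/(5 + Y))
o = -24
m(J, Q) = 201*J
m(46, -110) - O(7, 4)*(-31)*o = 201*46 - (10*(3 + 7)/(5 + 7))*(-31)*(-24) = 9246 - (10*10/12)*(-31)*(-24) = 9246 - (10*(1/12)*10)*(-31)*(-24) = 9246 - (25/3)*(-31)*(-24) = 9246 - (-775)*(-24)/3 = 9246 - 1*6200 = 9246 - 6200 = 3046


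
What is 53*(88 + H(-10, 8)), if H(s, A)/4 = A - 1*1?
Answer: 6148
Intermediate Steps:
H(s, A) = -4 + 4*A (H(s, A) = 4*(A - 1*1) = 4*(A - 1) = 4*(-1 + A) = -4 + 4*A)
53*(88 + H(-10, 8)) = 53*(88 + (-4 + 4*8)) = 53*(88 + (-4 + 32)) = 53*(88 + 28) = 53*116 = 6148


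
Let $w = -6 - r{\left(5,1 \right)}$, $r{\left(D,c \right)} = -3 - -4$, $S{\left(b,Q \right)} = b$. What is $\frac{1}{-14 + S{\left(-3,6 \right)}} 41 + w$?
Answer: $- \frac{160}{17} \approx -9.4118$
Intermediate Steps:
$r{\left(D,c \right)} = 1$ ($r{\left(D,c \right)} = -3 + 4 = 1$)
$w = -7$ ($w = -6 - 1 = -7$)
$\frac{1}{-14 + S{\left(-3,6 \right)}} 41 + w = \frac{1}{-14 - 3} \cdot 41 - 7 = \frac{1}{-17} \cdot 41 - 7 = \left(- \frac{1}{17}\right) 41 - 7 = - \frac{41}{17} - 7 = - \frac{160}{17}$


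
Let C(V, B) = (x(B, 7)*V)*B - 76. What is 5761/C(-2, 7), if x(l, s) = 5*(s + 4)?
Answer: -5761/846 ≈ -6.8097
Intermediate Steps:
x(l, s) = 20 + 5*s (x(l, s) = 5*(4 + s) = 20 + 5*s)
C(V, B) = -76 + 55*B*V (C(V, B) = ((20 + 5*7)*V)*B - 76 = ((20 + 35)*V)*B - 76 = (55*V)*B - 76 = 55*B*V - 76 = -76 + 55*B*V)
5761/C(-2, 7) = 5761/(-76 + 55*7*(-2)) = 5761/(-76 - 770) = 5761/(-846) = 5761*(-1/846) = -5761/846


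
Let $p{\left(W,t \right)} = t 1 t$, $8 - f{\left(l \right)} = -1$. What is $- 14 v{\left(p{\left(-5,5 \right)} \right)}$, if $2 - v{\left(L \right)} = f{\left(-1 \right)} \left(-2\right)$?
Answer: $-280$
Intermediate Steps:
$f{\left(l \right)} = 9$ ($f{\left(l \right)} = 8 - -1 = 8 + 1 = 9$)
$p{\left(W,t \right)} = t^{2}$ ($p{\left(W,t \right)} = t t = t^{2}$)
$v{\left(L \right)} = 20$ ($v{\left(L \right)} = 2 - 9 \left(-2\right) = 2 - -18 = 2 + 18 = 20$)
$- 14 v{\left(p{\left(-5,5 \right)} \right)} = \left(-14\right) 20 = -280$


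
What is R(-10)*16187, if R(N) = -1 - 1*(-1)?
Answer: 0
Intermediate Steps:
R(N) = 0 (R(N) = -1 + 1 = 0)
R(-10)*16187 = 0*16187 = 0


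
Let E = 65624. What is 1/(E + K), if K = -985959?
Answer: -1/920335 ≈ -1.0866e-6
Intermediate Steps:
1/(E + K) = 1/(65624 - 985959) = 1/(-920335) = -1/920335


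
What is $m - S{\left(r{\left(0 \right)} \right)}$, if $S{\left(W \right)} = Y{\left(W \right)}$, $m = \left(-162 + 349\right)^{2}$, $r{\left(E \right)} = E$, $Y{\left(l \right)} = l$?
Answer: $34969$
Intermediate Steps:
$m = 34969$ ($m = 187^{2} = 34969$)
$S{\left(W \right)} = W$
$m - S{\left(r{\left(0 \right)} \right)} = 34969 - 0 = 34969 + 0 = 34969$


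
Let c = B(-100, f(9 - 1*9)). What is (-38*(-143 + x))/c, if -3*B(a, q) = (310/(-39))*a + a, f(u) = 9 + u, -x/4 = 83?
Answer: -42237/542 ≈ -77.928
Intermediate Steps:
x = -332 (x = -4*83 = -332)
B(a, q) = 271*a/117 (B(a, q) = -((310/(-39))*a + a)/3 = -((310*(-1/39))*a + a)/3 = -(-310*a/39 + a)/3 = -(-271)*a/117 = 271*a/117)
c = -27100/117 (c = (271/117)*(-100) = -27100/117 ≈ -231.62)
(-38*(-143 + x))/c = (-38*(-143 - 332))/(-27100/117) = -38*(-475)*(-117/27100) = 18050*(-117/27100) = -42237/542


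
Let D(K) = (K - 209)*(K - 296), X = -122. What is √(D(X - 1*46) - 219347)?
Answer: I*√44419 ≈ 210.76*I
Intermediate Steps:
D(K) = (-296 + K)*(-209 + K) (D(K) = (-209 + K)*(-296 + K) = (-296 + K)*(-209 + K))
√(D(X - 1*46) - 219347) = √((61864 + (-122 - 1*46)² - 505*(-122 - 1*46)) - 219347) = √((61864 + (-122 - 46)² - 505*(-122 - 46)) - 219347) = √((61864 + (-168)² - 505*(-168)) - 219347) = √((61864 + 28224 + 84840) - 219347) = √(174928 - 219347) = √(-44419) = I*√44419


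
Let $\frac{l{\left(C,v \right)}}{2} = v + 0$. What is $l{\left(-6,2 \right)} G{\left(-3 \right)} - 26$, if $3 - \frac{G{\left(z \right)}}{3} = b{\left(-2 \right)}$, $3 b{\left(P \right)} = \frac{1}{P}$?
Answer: $12$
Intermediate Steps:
$b{\left(P \right)} = \frac{1}{3 P}$
$l{\left(C,v \right)} = 2 v$ ($l{\left(C,v \right)} = 2 \left(v + 0\right) = 2 v$)
$G{\left(z \right)} = \frac{19}{2}$ ($G{\left(z \right)} = 9 - 3 \frac{1}{3 \left(-2\right)} = 9 - 3 \cdot \frac{1}{3} \left(- \frac{1}{2}\right) = 9 - - \frac{1}{2} = 9 + \frac{1}{2} = \frac{19}{2}$)
$l{\left(-6,2 \right)} G{\left(-3 \right)} - 26 = 2 \cdot 2 \cdot \frac{19}{2} - 26 = 4 \cdot \frac{19}{2} - 26 = 38 - 26 = 12$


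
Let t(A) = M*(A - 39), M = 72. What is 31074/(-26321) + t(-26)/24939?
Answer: -99792974/72935491 ≈ -1.3682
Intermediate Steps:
t(A) = -2808 + 72*A (t(A) = 72*(A - 39) = 72*(-39 + A) = -2808 + 72*A)
31074/(-26321) + t(-26)/24939 = 31074/(-26321) + (-2808 + 72*(-26))/24939 = 31074*(-1/26321) + (-2808 - 1872)*(1/24939) = -31074/26321 - 4680*1/24939 = -31074/26321 - 520/2771 = -99792974/72935491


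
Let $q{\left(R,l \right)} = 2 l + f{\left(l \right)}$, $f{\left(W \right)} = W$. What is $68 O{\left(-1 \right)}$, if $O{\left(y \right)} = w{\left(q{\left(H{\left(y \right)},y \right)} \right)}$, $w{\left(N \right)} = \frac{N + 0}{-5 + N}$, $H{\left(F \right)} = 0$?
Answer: $\frac{51}{2} \approx 25.5$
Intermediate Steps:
$q{\left(R,l \right)} = 3 l$ ($q{\left(R,l \right)} = 2 l + l = 3 l$)
$w{\left(N \right)} = \frac{N}{-5 + N}$
$O{\left(y \right)} = \frac{3 y}{-5 + 3 y}$
$68 O{\left(-1 \right)} = 68 \cdot 3 \left(-1\right) \frac{1}{-5 + 3 \left(-1\right)} = 68 \cdot 3 \left(-1\right) \frac{1}{-5 - 3} = 68 \cdot 3 \left(-1\right) \frac{1}{-8} = 68 \cdot 3 \left(-1\right) \left(- \frac{1}{8}\right) = 68 \cdot \frac{3}{8} = \frac{51}{2}$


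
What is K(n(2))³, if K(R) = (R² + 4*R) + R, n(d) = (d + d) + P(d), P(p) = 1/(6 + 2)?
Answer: 13980103929/262144 ≈ 53330.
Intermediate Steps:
P(p) = ⅛ (P(p) = 1/8 = ⅛)
n(d) = ⅛ + 2*d (n(d) = (d + d) + ⅛ = 2*d + ⅛ = ⅛ + 2*d)
K(R) = R² + 5*R
K(n(2))³ = ((⅛ + 2*2)*(5 + (⅛ + 2*2)))³ = ((⅛ + 4)*(5 + (⅛ + 4)))³ = (33*(5 + 33/8)/8)³ = ((33/8)*(73/8))³ = (2409/64)³ = 13980103929/262144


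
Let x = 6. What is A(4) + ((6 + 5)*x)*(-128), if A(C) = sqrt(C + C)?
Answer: -8448 + 2*sqrt(2) ≈ -8445.2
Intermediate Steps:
A(C) = sqrt(2)*sqrt(C) (A(C) = sqrt(2*C) = sqrt(2)*sqrt(C))
A(4) + ((6 + 5)*x)*(-128) = sqrt(2)*sqrt(4) + ((6 + 5)*6)*(-128) = sqrt(2)*2 + (11*6)*(-128) = 2*sqrt(2) + 66*(-128) = 2*sqrt(2) - 8448 = -8448 + 2*sqrt(2)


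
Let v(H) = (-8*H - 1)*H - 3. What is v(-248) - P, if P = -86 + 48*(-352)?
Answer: -474805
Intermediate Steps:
v(H) = -3 + H*(-1 - 8*H) (v(H) = (-1 - 8*H)*H - 3 = H*(-1 - 8*H) - 3 = -3 + H*(-1 - 8*H))
P = -16982 (P = -86 - 16896 = -16982)
v(-248) - P = (-3 - 1*(-248) - 8*(-248)**2) - 1*(-16982) = (-3 + 248 - 8*61504) + 16982 = (-3 + 248 - 492032) + 16982 = -491787 + 16982 = -474805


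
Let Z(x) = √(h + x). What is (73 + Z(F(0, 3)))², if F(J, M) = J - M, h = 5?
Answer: (73 + √2)² ≈ 5537.5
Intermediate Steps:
Z(x) = √(5 + x)
(73 + Z(F(0, 3)))² = (73 + √(5 + (0 - 1*3)))² = (73 + √(5 + (0 - 3)))² = (73 + √(5 - 3))² = (73 + √2)²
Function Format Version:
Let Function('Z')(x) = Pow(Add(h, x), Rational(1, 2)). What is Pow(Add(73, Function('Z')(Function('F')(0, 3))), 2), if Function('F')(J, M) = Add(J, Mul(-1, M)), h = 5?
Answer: Pow(Add(73, Pow(2, Rational(1, 2))), 2) ≈ 5537.5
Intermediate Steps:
Function('Z')(x) = Pow(Add(5, x), Rational(1, 2))
Pow(Add(73, Function('Z')(Function('F')(0, 3))), 2) = Pow(Add(73, Pow(Add(5, Add(0, Mul(-1, 3))), Rational(1, 2))), 2) = Pow(Add(73, Pow(Add(5, Add(0, -3)), Rational(1, 2))), 2) = Pow(Add(73, Pow(Add(5, -3), Rational(1, 2))), 2) = Pow(Add(73, Pow(2, Rational(1, 2))), 2)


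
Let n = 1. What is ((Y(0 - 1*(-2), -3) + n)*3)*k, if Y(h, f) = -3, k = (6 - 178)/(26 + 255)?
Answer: 1032/281 ≈ 3.6726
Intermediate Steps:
k = -172/281 ≈ -0.61210
((Y(0 - 1*(-2), -3) + n)*3)*k = ((-3 + 1)*3)*(-172/281) = -2*3*(-172/281) = -6*(-172/281) = 1032/281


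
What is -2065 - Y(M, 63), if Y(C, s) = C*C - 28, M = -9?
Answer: -2118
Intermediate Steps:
Y(C, s) = -28 + C² (Y(C, s) = C² - 28 = -28 + C²)
-2065 - Y(M, 63) = -2065 - (-28 + (-9)²) = -2065 - (-28 + 81) = -2065 - 1*53 = -2065 - 53 = -2118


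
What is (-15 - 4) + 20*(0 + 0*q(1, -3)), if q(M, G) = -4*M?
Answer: -19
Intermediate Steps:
(-15 - 4) + 20*(0 + 0*q(1, -3)) = (-15 - 4) + 20*(0 + 0*(-4*1)) = -19 + 20*(0 + 0*(-4)) = -19 + 20*(0 + 0) = -19 + 20*0 = -19 + 0 = -19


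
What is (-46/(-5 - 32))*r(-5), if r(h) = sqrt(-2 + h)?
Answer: 46*I*sqrt(7)/37 ≈ 3.2893*I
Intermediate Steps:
(-46/(-5 - 32))*r(-5) = (-46/(-5 - 32))*sqrt(-2 - 5) = (-46/(-37))*sqrt(-7) = (-1/37*(-46))*(I*sqrt(7)) = 46*(I*sqrt(7))/37 = 46*I*sqrt(7)/37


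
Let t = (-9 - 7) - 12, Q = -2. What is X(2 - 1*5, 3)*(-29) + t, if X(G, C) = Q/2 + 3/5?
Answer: -82/5 ≈ -16.400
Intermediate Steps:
t = -28 (t = -16 - 12 = -28)
X(G, C) = -⅖ (X(G, C) = -2/2 + 3/5 = -2*½ + 3*(⅕) = -1 + ⅗ = -⅖)
X(2 - 1*5, 3)*(-29) + t = -⅖*(-29) - 28 = 58/5 - 28 = -82/5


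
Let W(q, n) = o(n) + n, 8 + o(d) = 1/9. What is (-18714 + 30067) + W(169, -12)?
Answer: 101998/9 ≈ 11333.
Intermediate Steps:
o(d) = -71/9 (o(d) = -8 + 1/9 = -71/9)
W(q, n) = -71/9 + n
(-18714 + 30067) + W(169, -12) = (-18714 + 30067) + (-71/9 - 12) = 11353 - 179/9 = 101998/9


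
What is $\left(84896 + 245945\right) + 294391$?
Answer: $625232$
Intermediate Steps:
$\left(84896 + 245945\right) + 294391 = 330841 + 294391 = 625232$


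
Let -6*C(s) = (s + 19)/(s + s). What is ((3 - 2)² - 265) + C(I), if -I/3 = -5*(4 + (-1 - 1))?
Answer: -95089/360 ≈ -264.14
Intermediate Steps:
I = 30 (I = -(-15)*(4 + (-1 - 1)) = -(-15)*(4 - 2) = -(-15)*2 = -3*(-10) = 30)
C(s) = -(19 + s)/(12*s) (C(s) = -(s + 19)/(6*(s + s)) = -(19 + s)/(6*(2*s)) = -(19 + s)*1/(2*s)/6 = -(19 + s)/(12*s))
((3 - 2)² - 265) + C(I) = ((3 - 2)² - 265) + (1/12)*(-19 - 1*30)/30 = (1² - 265) + (1/12)*(1/30)*(-19 - 30) = (1 - 265) + (1/12)*(1/30)*(-49) = -264 - 49/360 = -95089/360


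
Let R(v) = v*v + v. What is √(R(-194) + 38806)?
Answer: 6*√2118 ≈ 276.13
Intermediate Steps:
R(v) = v + v² (R(v) = v² + v = v + v²)
√(R(-194) + 38806) = √(-194*(1 - 194) + 38806) = √(-194*(-193) + 38806) = √(37442 + 38806) = √76248 = 6*√2118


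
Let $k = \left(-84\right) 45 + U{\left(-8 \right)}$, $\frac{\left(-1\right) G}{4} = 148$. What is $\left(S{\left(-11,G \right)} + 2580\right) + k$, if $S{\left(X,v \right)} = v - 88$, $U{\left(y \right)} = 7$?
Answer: $-1873$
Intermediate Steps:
$G = -592$ ($G = \left(-4\right) 148 = -592$)
$S{\left(X,v \right)} = -88 + v$
$k = -3773$ ($k = \left(-84\right) 45 + 7 = -3780 + 7 = -3773$)
$\left(S{\left(-11,G \right)} + 2580\right) + k = \left(\left(-88 - 592\right) + 2580\right) - 3773 = \left(-680 + 2580\right) - 3773 = 1900 - 3773 = -1873$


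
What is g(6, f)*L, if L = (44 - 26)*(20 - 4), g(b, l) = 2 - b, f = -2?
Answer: -1152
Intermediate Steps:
L = 288 (L = 18*16 = 288)
g(6, f)*L = (2 - 1*6)*288 = (2 - 6)*288 = -4*288 = -1152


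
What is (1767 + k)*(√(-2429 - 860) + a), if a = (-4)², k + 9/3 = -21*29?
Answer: 18480 + 1155*I*√3289 ≈ 18480.0 + 66239.0*I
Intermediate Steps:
k = -612 (k = -3 - 21*29 = -3 - 609 = -612)
a = 16
(1767 + k)*(√(-2429 - 860) + a) = (1767 - 612)*(√(-2429 - 860) + 16) = 1155*(√(-3289) + 16) = 1155*(I*√3289 + 16) = 1155*(16 + I*√3289) = 18480 + 1155*I*√3289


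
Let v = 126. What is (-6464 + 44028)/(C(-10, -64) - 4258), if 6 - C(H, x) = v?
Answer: -18782/2189 ≈ -8.5802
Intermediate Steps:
C(H, x) = -120 (C(H, x) = 6 - 1*126 = 6 - 126 = -120)
(-6464 + 44028)/(C(-10, -64) - 4258) = (-6464 + 44028)/(-120 - 4258) = 37564/(-4378) = 37564*(-1/4378) = -18782/2189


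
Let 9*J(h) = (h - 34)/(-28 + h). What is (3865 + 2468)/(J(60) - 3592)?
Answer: -911952/517235 ≈ -1.7631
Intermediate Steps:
J(h) = (-34 + h)/(9*(-28 + h)) (J(h) = ((h - 34)/(-28 + h))/9 = ((-34 + h)/(-28 + h))/9 = (-34 + h)/(9*(-28 + h)))
(3865 + 2468)/(J(60) - 3592) = (3865 + 2468)/((-34 + 60)/(9*(-28 + 60)) - 3592) = 6333/((1/9)*26/32 - 3592) = 6333/((1/9)*(1/32)*26 - 3592) = 6333/(13/144 - 3592) = 6333/(-517235/144) = 6333*(-144/517235) = -911952/517235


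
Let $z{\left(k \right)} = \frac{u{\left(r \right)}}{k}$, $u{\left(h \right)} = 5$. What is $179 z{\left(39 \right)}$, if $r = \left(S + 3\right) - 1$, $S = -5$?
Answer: $\frac{895}{39} \approx 22.949$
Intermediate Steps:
$r = -3$ ($r = \left(-5 + 3\right) - 1 = -2 - 1 = -3$)
$z{\left(k \right)} = \frac{5}{k}$
$179 z{\left(39 \right)} = 179 \cdot \frac{5}{39} = \frac{895}{39}$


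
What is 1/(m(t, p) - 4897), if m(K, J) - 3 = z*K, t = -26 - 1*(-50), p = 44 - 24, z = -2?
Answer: -1/4942 ≈ -0.00020235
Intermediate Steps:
p = 20
t = 24 (t = -26 + 50 = 24)
m(K, J) = 3 - 2*K
1/(m(t, p) - 4897) = 1/((3 - 2*24) - 4897) = 1/((3 - 48) - 4897) = 1/(-45 - 4897) = 1/(-4942) = -1/4942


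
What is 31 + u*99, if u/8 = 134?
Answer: 106159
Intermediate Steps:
u = 1072 (u = 8*134 = 1072)
31 + u*99 = 31 + 1072*99 = 31 + 106128 = 106159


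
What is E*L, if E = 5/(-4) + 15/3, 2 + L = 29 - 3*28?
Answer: -855/4 ≈ -213.75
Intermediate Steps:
L = -57 (L = -2 + (29 - 3*28) = -2 + (29 - 84) = -2 - 55 = -57)
E = 15/4 (E = 5*(-¼) + 15*(⅓) = -5/4 + 5 = 15/4 ≈ 3.7500)
E*L = (15/4)*(-57) = -855/4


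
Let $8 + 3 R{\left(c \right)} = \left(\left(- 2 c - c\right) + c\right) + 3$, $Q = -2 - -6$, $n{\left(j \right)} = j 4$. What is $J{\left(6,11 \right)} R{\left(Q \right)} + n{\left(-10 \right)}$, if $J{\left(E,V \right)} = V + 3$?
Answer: $- \frac{302}{3} \approx -100.67$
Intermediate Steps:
$n{\left(j \right)} = 4 j$
$J{\left(E,V \right)} = 3 + V$
$Q = 4$ ($Q = -2 + 6 = 4$)
$R{\left(c \right)} = - \frac{5}{3} - \frac{2 c}{3}$ ($R{\left(c \right)} = - \frac{8}{3} + \frac{\left(\left(- 2 c - c\right) + c\right) + 3}{3} = - \frac{8}{3} + \frac{\left(- 3 c + c\right) + 3}{3} = - \frac{8}{3} + \frac{- 2 c + 3}{3} = - \frac{8}{3} + \frac{3 - 2 c}{3} = - \frac{8}{3} - \left(-1 + \frac{2 c}{3}\right) = - \frac{5}{3} - \frac{2 c}{3}$)
$J{\left(6,11 \right)} R{\left(Q \right)} + n{\left(-10 \right)} = \left(3 + 11\right) \left(- \frac{5}{3} - \frac{8}{3}\right) + 4 \left(-10\right) = 14 \left(- \frac{5}{3} - \frac{8}{3}\right) - 40 = 14 \left(- \frac{13}{3}\right) - 40 = - \frac{182}{3} - 40 = - \frac{302}{3}$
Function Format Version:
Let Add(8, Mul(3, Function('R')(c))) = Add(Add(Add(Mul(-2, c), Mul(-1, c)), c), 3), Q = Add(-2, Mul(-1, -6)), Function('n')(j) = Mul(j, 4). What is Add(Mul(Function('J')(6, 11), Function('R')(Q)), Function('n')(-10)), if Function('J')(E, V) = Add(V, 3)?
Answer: Rational(-302, 3) ≈ -100.67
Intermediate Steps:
Function('n')(j) = Mul(4, j)
Function('J')(E, V) = Add(3, V)
Q = 4 (Q = Add(-2, 6) = 4)
Function('R')(c) = Add(Rational(-5, 3), Mul(Rational(-2, 3), c)) (Function('R')(c) = Add(Rational(-8, 3), Mul(Rational(1, 3), Add(Add(Add(Mul(-2, c), Mul(-1, c)), c), 3))) = Add(Rational(-8, 3), Mul(Rational(1, 3), Add(Add(Mul(-3, c), c), 3))) = Add(Rational(-8, 3), Mul(Rational(1, 3), Add(Mul(-2, c), 3))) = Add(Rational(-8, 3), Mul(Rational(1, 3), Add(3, Mul(-2, c)))) = Add(Rational(-8, 3), Add(1, Mul(Rational(-2, 3), c))) = Add(Rational(-5, 3), Mul(Rational(-2, 3), c)))
Add(Mul(Function('J')(6, 11), Function('R')(Q)), Function('n')(-10)) = Add(Mul(Add(3, 11), Add(Rational(-5, 3), Mul(Rational(-2, 3), 4))), Mul(4, -10)) = Add(Mul(14, Add(Rational(-5, 3), Rational(-8, 3))), -40) = Add(Mul(14, Rational(-13, 3)), -40) = Add(Rational(-182, 3), -40) = Rational(-302, 3)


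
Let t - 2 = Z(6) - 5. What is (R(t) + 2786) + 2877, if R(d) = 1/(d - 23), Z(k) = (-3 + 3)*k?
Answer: 147237/26 ≈ 5663.0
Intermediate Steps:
Z(k) = 0 (Z(k) = 0*k = 0)
t = -3 (t = 2 + (0 - 5) = 2 - 5 = -3)
R(d) = 1/(-23 + d)
(R(t) + 2786) + 2877 = (1/(-23 - 3) + 2786) + 2877 = (1/(-26) + 2786) + 2877 = (-1/26 + 2786) + 2877 = 72435/26 + 2877 = 147237/26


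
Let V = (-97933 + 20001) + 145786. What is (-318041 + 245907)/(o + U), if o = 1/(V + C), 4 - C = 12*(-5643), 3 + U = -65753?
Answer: 9779494916/8914803943 ≈ 1.0970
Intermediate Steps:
U = -65756 (U = -3 - 65753 = -65756)
V = 67854 (V = -77932 + 145786 = 67854)
C = 67720 (C = 4 - 12*(-5643) = 4 - 1*(-67716) = 4 + 67716 = 67720)
o = 1/135574 (o = 1/(67854 + 67720) = 1/135574 ≈ 7.3760e-6)
(-318041 + 245907)/(o + U) = (-318041 + 245907)/(1/135574 - 65756) = -72134/(-8914803943/135574) = -72134*(-135574/8914803943) = 9779494916/8914803943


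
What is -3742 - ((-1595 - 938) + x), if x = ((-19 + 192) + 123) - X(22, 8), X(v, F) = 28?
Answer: -1477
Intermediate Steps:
x = 268 (x = ((-19 + 192) + 123) - 1*28 = (173 + 123) - 28 = 296 - 28 = 268)
-3742 - ((-1595 - 938) + x) = -3742 - ((-1595 - 938) + 268) = -3742 - (-2533 + 268) = -3742 - 1*(-2265) = -3742 + 2265 = -1477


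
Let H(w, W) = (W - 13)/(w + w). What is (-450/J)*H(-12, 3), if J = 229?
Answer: -375/458 ≈ -0.81878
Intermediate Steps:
H(w, W) = (-13 + W)/(2*w) (H(w, W) = (-13 + W)/((2*w)) = (-13 + W)*(1/(2*w)) = (-13 + W)/(2*w))
(-450/J)*H(-12, 3) = (-450/229)*((½)*(-13 + 3)/(-12)) = (-450*1/229)*((½)*(-1/12)*(-10)) = -450/229*5/12 = -375/458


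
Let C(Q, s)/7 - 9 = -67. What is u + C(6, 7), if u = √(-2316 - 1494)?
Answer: -406 + I*√3810 ≈ -406.0 + 61.725*I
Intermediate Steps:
u = I*√3810 (u = √(-3810) = I*√3810 ≈ 61.725*I)
C(Q, s) = -406 (C(Q, s) = 63 + 7*(-67) = 63 - 469 = -406)
u + C(6, 7) = I*√3810 - 406 = -406 + I*√3810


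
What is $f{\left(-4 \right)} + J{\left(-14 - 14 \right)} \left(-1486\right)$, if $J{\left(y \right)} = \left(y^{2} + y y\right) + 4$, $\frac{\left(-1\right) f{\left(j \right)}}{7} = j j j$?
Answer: $-2335544$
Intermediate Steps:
$f{\left(j \right)} = - 7 j^{3}$ ($f{\left(j \right)} = - 7 j j j = - 7 j^{2} j = - 7 j^{3}$)
$J{\left(y \right)} = 4 + 2 y^{2}$ ($J{\left(y \right)} = \left(y^{2} + y^{2}\right) + 4 = 2 y^{2} + 4 = 4 + 2 y^{2}$)
$f{\left(-4 \right)} + J{\left(-14 - 14 \right)} \left(-1486\right) = - 7 \left(-4\right)^{3} + \left(4 + 2 \left(-14 - 14\right)^{2}\right) \left(-1486\right) = \left(-7\right) \left(-64\right) + \left(4 + 2 \left(-28\right)^{2}\right) \left(-1486\right) = 448 + \left(4 + 2 \cdot 784\right) \left(-1486\right) = 448 + \left(4 + 1568\right) \left(-1486\right) = 448 + 1572 \left(-1486\right) = 448 - 2335992 = -2335544$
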